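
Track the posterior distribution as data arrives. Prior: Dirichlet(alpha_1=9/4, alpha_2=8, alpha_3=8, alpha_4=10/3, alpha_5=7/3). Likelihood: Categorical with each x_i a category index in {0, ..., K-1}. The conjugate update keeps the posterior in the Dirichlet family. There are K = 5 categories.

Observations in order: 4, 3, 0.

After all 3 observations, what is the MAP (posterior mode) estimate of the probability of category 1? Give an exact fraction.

obs 1: x=4 → posterior Dirichlet(9/4, 8, 8, 10/3, 10/3)
obs 2: x=3 → posterior Dirichlet(9/4, 8, 8, 13/3, 10/3)
obs 3: x=0 → posterior Dirichlet(13/4, 8, 8, 13/3, 10/3)

84/263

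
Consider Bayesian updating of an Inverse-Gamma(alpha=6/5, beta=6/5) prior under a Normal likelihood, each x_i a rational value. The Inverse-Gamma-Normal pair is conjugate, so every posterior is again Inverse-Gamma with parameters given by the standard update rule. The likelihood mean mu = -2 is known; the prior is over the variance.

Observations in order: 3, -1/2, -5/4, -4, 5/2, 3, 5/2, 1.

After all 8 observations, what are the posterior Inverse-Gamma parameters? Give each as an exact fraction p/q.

alpha=26/5, beta=8697/160

obs 1: x=3 → posterior Inverse-Gamma(17/10, 137/10)
obs 2: x=-1/2 → posterior Inverse-Gamma(11/5, 593/40)
obs 3: x=-5/4 → posterior Inverse-Gamma(27/10, 2417/160)
obs 4: x=-4 → posterior Inverse-Gamma(16/5, 2737/160)
obs 5: x=5/2 → posterior Inverse-Gamma(37/10, 4357/160)
obs 6: x=3 → posterior Inverse-Gamma(21/5, 6357/160)
obs 7: x=5/2 → posterior Inverse-Gamma(47/10, 7977/160)
obs 8: x=1 → posterior Inverse-Gamma(26/5, 8697/160)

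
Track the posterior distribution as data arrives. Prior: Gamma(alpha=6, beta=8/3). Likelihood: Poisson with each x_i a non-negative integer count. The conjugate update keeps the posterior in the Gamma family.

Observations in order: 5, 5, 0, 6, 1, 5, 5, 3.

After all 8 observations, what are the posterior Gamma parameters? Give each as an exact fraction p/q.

obs 1: x=5 → posterior Gamma(11, 11/3)
obs 2: x=5 → posterior Gamma(16, 14/3)
obs 3: x=0 → posterior Gamma(16, 17/3)
obs 4: x=6 → posterior Gamma(22, 20/3)
obs 5: x=1 → posterior Gamma(23, 23/3)
obs 6: x=5 → posterior Gamma(28, 26/3)
obs 7: x=5 → posterior Gamma(33, 29/3)
obs 8: x=3 → posterior Gamma(36, 32/3)

alpha=36, beta=32/3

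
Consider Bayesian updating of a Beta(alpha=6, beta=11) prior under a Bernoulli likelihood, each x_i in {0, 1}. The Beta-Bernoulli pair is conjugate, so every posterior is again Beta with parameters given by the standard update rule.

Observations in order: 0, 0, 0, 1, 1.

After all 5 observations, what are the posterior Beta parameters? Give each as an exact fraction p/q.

alpha=8, beta=14

obs 1: x=0 → posterior Beta(6, 12)
obs 2: x=0 → posterior Beta(6, 13)
obs 3: x=0 → posterior Beta(6, 14)
obs 4: x=1 → posterior Beta(7, 14)
obs 5: x=1 → posterior Beta(8, 14)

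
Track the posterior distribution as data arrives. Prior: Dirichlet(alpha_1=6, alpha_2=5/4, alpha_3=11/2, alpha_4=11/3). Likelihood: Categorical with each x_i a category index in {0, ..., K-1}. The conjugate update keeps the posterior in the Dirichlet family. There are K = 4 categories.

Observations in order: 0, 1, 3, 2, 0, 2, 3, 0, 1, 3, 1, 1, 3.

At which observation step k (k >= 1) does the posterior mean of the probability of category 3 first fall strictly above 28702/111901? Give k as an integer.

obs 1: x=0 → posterior Dirichlet(7, 5/4, 11/2, 11/3)
obs 2: x=1 → posterior Dirichlet(7, 9/4, 11/2, 11/3)
obs 3: x=3 → posterior Dirichlet(7, 9/4, 11/2, 14/3)
obs 4: x=2 → posterior Dirichlet(7, 9/4, 13/2, 14/3)
obs 5: x=0 → posterior Dirichlet(8, 9/4, 13/2, 14/3)
obs 6: x=2 → posterior Dirichlet(8, 9/4, 15/2, 14/3)
obs 7: x=3 → posterior Dirichlet(8, 9/4, 15/2, 17/3)
obs 8: x=0 → posterior Dirichlet(9, 9/4, 15/2, 17/3)
obs 9: x=1 → posterior Dirichlet(9, 13/4, 15/2, 17/3)
obs 10: x=3 → posterior Dirichlet(9, 13/4, 15/2, 20/3)
obs 11: x=1 → posterior Dirichlet(9, 17/4, 15/2, 20/3)
obs 12: x=1 → posterior Dirichlet(9, 21/4, 15/2, 20/3)
obs 13: x=3 → posterior Dirichlet(9, 21/4, 15/2, 23/3)

k = 13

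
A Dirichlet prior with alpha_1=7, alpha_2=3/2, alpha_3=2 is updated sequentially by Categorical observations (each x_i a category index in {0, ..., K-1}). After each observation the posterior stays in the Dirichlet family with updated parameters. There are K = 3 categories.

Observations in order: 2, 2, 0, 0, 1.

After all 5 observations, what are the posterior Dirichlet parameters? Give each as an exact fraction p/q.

alpha_1=9, alpha_2=5/2, alpha_3=4

obs 1: x=2 → posterior Dirichlet(7, 3/2, 3)
obs 2: x=2 → posterior Dirichlet(7, 3/2, 4)
obs 3: x=0 → posterior Dirichlet(8, 3/2, 4)
obs 4: x=0 → posterior Dirichlet(9, 3/2, 4)
obs 5: x=1 → posterior Dirichlet(9, 5/2, 4)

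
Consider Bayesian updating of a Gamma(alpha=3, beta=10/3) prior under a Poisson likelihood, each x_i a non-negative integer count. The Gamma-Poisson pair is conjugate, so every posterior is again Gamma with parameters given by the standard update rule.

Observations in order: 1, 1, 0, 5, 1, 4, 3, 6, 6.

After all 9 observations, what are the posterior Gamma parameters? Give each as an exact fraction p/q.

obs 1: x=1 → posterior Gamma(4, 13/3)
obs 2: x=1 → posterior Gamma(5, 16/3)
obs 3: x=0 → posterior Gamma(5, 19/3)
obs 4: x=5 → posterior Gamma(10, 22/3)
obs 5: x=1 → posterior Gamma(11, 25/3)
obs 6: x=4 → posterior Gamma(15, 28/3)
obs 7: x=3 → posterior Gamma(18, 31/3)
obs 8: x=6 → posterior Gamma(24, 34/3)
obs 9: x=6 → posterior Gamma(30, 37/3)

alpha=30, beta=37/3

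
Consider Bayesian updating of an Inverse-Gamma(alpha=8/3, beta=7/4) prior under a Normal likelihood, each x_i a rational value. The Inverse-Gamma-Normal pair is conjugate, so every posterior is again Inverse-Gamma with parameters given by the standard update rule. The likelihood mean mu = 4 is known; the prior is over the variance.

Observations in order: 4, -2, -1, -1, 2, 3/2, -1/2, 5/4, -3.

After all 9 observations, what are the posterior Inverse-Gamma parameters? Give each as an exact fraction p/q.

obs 1: x=4 → posterior Inverse-Gamma(19/6, 7/4)
obs 2: x=-2 → posterior Inverse-Gamma(11/3, 79/4)
obs 3: x=-1 → posterior Inverse-Gamma(25/6, 129/4)
obs 4: x=-1 → posterior Inverse-Gamma(14/3, 179/4)
obs 5: x=2 → posterior Inverse-Gamma(31/6, 187/4)
obs 6: x=3/2 → posterior Inverse-Gamma(17/3, 399/8)
obs 7: x=-1/2 → posterior Inverse-Gamma(37/6, 60)
obs 8: x=5/4 → posterior Inverse-Gamma(20/3, 2041/32)
obs 9: x=-3 → posterior Inverse-Gamma(43/6, 2825/32)

alpha=43/6, beta=2825/32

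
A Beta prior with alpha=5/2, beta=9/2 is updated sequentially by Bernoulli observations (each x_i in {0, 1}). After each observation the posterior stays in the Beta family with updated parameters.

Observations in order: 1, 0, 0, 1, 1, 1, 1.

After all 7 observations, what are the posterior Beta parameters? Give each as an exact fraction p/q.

obs 1: x=1 → posterior Beta(7/2, 9/2)
obs 2: x=0 → posterior Beta(7/2, 11/2)
obs 3: x=0 → posterior Beta(7/2, 13/2)
obs 4: x=1 → posterior Beta(9/2, 13/2)
obs 5: x=1 → posterior Beta(11/2, 13/2)
obs 6: x=1 → posterior Beta(13/2, 13/2)
obs 7: x=1 → posterior Beta(15/2, 13/2)

alpha=15/2, beta=13/2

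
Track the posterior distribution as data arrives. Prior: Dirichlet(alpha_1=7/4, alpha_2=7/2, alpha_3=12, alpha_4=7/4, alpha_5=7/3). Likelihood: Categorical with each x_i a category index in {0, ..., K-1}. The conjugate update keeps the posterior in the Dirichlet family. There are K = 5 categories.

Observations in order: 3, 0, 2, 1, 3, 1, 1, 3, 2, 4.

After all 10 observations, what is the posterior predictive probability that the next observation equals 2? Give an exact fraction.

21/47

obs 1: x=3 → posterior Dirichlet(7/4, 7/2, 12, 11/4, 7/3)
obs 2: x=0 → posterior Dirichlet(11/4, 7/2, 12, 11/4, 7/3)
obs 3: x=2 → posterior Dirichlet(11/4, 7/2, 13, 11/4, 7/3)
obs 4: x=1 → posterior Dirichlet(11/4, 9/2, 13, 11/4, 7/3)
obs 5: x=3 → posterior Dirichlet(11/4, 9/2, 13, 15/4, 7/3)
obs 6: x=1 → posterior Dirichlet(11/4, 11/2, 13, 15/4, 7/3)
obs 7: x=1 → posterior Dirichlet(11/4, 13/2, 13, 15/4, 7/3)
obs 8: x=3 → posterior Dirichlet(11/4, 13/2, 13, 19/4, 7/3)
obs 9: x=2 → posterior Dirichlet(11/4, 13/2, 14, 19/4, 7/3)
obs 10: x=4 → posterior Dirichlet(11/4, 13/2, 14, 19/4, 10/3)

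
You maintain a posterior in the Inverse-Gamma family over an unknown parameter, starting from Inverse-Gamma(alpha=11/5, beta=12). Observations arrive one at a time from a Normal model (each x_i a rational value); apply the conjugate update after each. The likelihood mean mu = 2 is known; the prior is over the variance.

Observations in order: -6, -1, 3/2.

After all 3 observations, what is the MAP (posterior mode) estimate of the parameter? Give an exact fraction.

obs 1: x=-6 → posterior Inverse-Gamma(27/10, 44)
obs 2: x=-1 → posterior Inverse-Gamma(16/5, 97/2)
obs 3: x=3/2 → posterior Inverse-Gamma(37/10, 389/8)

1945/188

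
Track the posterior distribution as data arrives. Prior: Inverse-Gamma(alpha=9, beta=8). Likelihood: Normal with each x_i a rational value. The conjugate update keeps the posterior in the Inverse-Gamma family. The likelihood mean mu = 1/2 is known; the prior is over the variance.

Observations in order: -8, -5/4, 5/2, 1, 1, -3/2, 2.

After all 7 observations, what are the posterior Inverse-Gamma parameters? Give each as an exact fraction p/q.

obs 1: x=-8 → posterior Inverse-Gamma(19/2, 353/8)
obs 2: x=-5/4 → posterior Inverse-Gamma(10, 1461/32)
obs 3: x=5/2 → posterior Inverse-Gamma(21/2, 1525/32)
obs 4: x=1 → posterior Inverse-Gamma(11, 1529/32)
obs 5: x=1 → posterior Inverse-Gamma(23/2, 1533/32)
obs 6: x=-3/2 → posterior Inverse-Gamma(12, 1597/32)
obs 7: x=2 → posterior Inverse-Gamma(25/2, 1633/32)

alpha=25/2, beta=1633/32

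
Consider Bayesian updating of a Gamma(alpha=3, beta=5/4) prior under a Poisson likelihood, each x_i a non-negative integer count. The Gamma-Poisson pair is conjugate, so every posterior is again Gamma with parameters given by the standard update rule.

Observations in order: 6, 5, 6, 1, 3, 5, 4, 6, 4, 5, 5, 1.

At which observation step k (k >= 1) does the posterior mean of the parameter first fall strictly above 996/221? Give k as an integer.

k = 3

obs 1: x=6 → posterior Gamma(9, 9/4)
obs 2: x=5 → posterior Gamma(14, 13/4)
obs 3: x=6 → posterior Gamma(20, 17/4)
obs 4: x=1 → posterior Gamma(21, 21/4)
obs 5: x=3 → posterior Gamma(24, 25/4)
obs 6: x=5 → posterior Gamma(29, 29/4)
obs 7: x=4 → posterior Gamma(33, 33/4)
obs 8: x=6 → posterior Gamma(39, 37/4)
obs 9: x=4 → posterior Gamma(43, 41/4)
obs 10: x=5 → posterior Gamma(48, 45/4)
obs 11: x=5 → posterior Gamma(53, 49/4)
obs 12: x=1 → posterior Gamma(54, 53/4)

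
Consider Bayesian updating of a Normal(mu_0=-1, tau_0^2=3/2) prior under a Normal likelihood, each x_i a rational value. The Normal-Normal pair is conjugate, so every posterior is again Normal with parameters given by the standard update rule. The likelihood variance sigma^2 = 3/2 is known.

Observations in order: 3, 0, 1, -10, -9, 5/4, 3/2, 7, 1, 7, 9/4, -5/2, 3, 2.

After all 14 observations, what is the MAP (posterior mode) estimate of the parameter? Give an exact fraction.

13/30

obs 1: x=3 → posterior Normal(1, 3/4)
obs 2: x=0 → posterior Normal(2/3, 1/2)
obs 3: x=1 → posterior Normal(3/4, 3/8)
obs 4: x=-10 → posterior Normal(-7/5, 3/10)
obs 5: x=-9 → posterior Normal(-8/3, 1/4)
obs 6: x=5/4 → posterior Normal(-59/28, 3/14)
obs 7: x=3/2 → posterior Normal(-53/32, 3/16)
obs 8: x=7 → posterior Normal(-25/36, 1/6)
obs 9: x=1 → posterior Normal(-21/40, 3/20)
obs 10: x=7 → posterior Normal(7/44, 3/22)
obs 11: x=9/4 → posterior Normal(1/3, 1/8)
obs 12: x=-5/2 → posterior Normal(3/26, 3/26)
obs 13: x=3 → posterior Normal(9/28, 3/28)
obs 14: x=2 → posterior Normal(13/30, 1/10)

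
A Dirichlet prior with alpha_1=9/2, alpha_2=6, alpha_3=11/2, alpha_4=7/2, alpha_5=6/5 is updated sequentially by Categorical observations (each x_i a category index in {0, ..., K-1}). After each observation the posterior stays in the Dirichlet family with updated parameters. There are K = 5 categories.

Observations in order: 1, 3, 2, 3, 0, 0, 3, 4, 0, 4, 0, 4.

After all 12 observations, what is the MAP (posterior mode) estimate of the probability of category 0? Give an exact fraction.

75/277

obs 1: x=1 → posterior Dirichlet(9/2, 7, 11/2, 7/2, 6/5)
obs 2: x=3 → posterior Dirichlet(9/2, 7, 11/2, 9/2, 6/5)
obs 3: x=2 → posterior Dirichlet(9/2, 7, 13/2, 9/2, 6/5)
obs 4: x=3 → posterior Dirichlet(9/2, 7, 13/2, 11/2, 6/5)
obs 5: x=0 → posterior Dirichlet(11/2, 7, 13/2, 11/2, 6/5)
obs 6: x=0 → posterior Dirichlet(13/2, 7, 13/2, 11/2, 6/5)
obs 7: x=3 → posterior Dirichlet(13/2, 7, 13/2, 13/2, 6/5)
obs 8: x=4 → posterior Dirichlet(13/2, 7, 13/2, 13/2, 11/5)
obs 9: x=0 → posterior Dirichlet(15/2, 7, 13/2, 13/2, 11/5)
obs 10: x=4 → posterior Dirichlet(15/2, 7, 13/2, 13/2, 16/5)
obs 11: x=0 → posterior Dirichlet(17/2, 7, 13/2, 13/2, 16/5)
obs 12: x=4 → posterior Dirichlet(17/2, 7, 13/2, 13/2, 21/5)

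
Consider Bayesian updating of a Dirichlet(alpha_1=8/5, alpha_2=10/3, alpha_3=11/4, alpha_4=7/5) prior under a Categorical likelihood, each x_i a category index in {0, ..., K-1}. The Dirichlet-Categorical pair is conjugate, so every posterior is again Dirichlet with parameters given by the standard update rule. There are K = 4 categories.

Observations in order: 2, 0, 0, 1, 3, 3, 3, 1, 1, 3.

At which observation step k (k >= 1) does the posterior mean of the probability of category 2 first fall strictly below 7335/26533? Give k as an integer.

obs 1: x=2 → posterior Dirichlet(8/5, 10/3, 15/4, 7/5)
obs 2: x=0 → posterior Dirichlet(13/5, 10/3, 15/4, 7/5)
obs 3: x=0 → posterior Dirichlet(18/5, 10/3, 15/4, 7/5)
obs 4: x=1 → posterior Dirichlet(18/5, 13/3, 15/4, 7/5)
obs 5: x=3 → posterior Dirichlet(18/5, 13/3, 15/4, 12/5)
obs 6: x=3 → posterior Dirichlet(18/5, 13/3, 15/4, 17/5)
obs 7: x=3 → posterior Dirichlet(18/5, 13/3, 15/4, 22/5)
obs 8: x=1 → posterior Dirichlet(18/5, 16/3, 15/4, 22/5)
obs 9: x=1 → posterior Dirichlet(18/5, 19/3, 15/4, 22/5)
obs 10: x=3 → posterior Dirichlet(18/5, 19/3, 15/4, 27/5)

k = 5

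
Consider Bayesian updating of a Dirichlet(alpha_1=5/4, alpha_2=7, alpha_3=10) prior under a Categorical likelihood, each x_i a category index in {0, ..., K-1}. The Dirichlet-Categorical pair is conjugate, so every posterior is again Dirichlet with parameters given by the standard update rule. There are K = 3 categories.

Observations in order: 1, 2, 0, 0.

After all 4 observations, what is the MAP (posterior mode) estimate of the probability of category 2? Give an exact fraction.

40/77

obs 1: x=1 → posterior Dirichlet(5/4, 8, 10)
obs 2: x=2 → posterior Dirichlet(5/4, 8, 11)
obs 3: x=0 → posterior Dirichlet(9/4, 8, 11)
obs 4: x=0 → posterior Dirichlet(13/4, 8, 11)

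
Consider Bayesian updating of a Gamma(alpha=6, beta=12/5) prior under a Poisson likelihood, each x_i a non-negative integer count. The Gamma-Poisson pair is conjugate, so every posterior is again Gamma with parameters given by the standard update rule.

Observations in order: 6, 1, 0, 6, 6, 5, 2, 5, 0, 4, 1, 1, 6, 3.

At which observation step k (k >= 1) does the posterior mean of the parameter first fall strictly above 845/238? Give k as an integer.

k = 6

obs 1: x=6 → posterior Gamma(12, 17/5)
obs 2: x=1 → posterior Gamma(13, 22/5)
obs 3: x=0 → posterior Gamma(13, 27/5)
obs 4: x=6 → posterior Gamma(19, 32/5)
obs 5: x=6 → posterior Gamma(25, 37/5)
obs 6: x=5 → posterior Gamma(30, 42/5)
obs 7: x=2 → posterior Gamma(32, 47/5)
obs 8: x=5 → posterior Gamma(37, 52/5)
obs 9: x=0 → posterior Gamma(37, 57/5)
obs 10: x=4 → posterior Gamma(41, 62/5)
obs 11: x=1 → posterior Gamma(42, 67/5)
obs 12: x=1 → posterior Gamma(43, 72/5)
obs 13: x=6 → posterior Gamma(49, 77/5)
obs 14: x=3 → posterior Gamma(52, 82/5)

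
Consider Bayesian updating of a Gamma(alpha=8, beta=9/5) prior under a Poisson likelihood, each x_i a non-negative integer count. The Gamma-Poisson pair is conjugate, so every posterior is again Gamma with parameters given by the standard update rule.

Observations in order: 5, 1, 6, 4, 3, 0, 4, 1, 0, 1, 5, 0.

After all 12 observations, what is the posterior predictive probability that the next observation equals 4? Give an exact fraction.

238010589325318936506977144299036276219592004019195419913919654377503760021875/1609541700629702512938369005705092933425219838462174965536015670967478924607488

obs 1: x=5 → posterior Gamma(13, 14/5)
obs 2: x=1 → posterior Gamma(14, 19/5)
obs 3: x=6 → posterior Gamma(20, 24/5)
obs 4: x=4 → posterior Gamma(24, 29/5)
obs 5: x=3 → posterior Gamma(27, 34/5)
obs 6: x=0 → posterior Gamma(27, 39/5)
obs 7: x=4 → posterior Gamma(31, 44/5)
obs 8: x=1 → posterior Gamma(32, 49/5)
obs 9: x=0 → posterior Gamma(32, 54/5)
obs 10: x=1 → posterior Gamma(33, 59/5)
obs 11: x=5 → posterior Gamma(38, 64/5)
obs 12: x=0 → posterior Gamma(38, 69/5)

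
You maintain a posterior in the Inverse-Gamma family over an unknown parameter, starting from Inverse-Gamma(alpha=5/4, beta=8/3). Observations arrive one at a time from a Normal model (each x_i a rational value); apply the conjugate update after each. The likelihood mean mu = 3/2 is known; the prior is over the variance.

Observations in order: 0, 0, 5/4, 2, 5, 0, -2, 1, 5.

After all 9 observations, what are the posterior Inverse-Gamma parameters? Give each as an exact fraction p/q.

alpha=23/4, beta=2371/96

obs 1: x=0 → posterior Inverse-Gamma(7/4, 91/24)
obs 2: x=0 → posterior Inverse-Gamma(9/4, 59/12)
obs 3: x=5/4 → posterior Inverse-Gamma(11/4, 475/96)
obs 4: x=2 → posterior Inverse-Gamma(13/4, 487/96)
obs 5: x=5 → posterior Inverse-Gamma(15/4, 1075/96)
obs 6: x=0 → posterior Inverse-Gamma(17/4, 1183/96)
obs 7: x=-2 → posterior Inverse-Gamma(19/4, 1771/96)
obs 8: x=1 → posterior Inverse-Gamma(21/4, 1783/96)
obs 9: x=5 → posterior Inverse-Gamma(23/4, 2371/96)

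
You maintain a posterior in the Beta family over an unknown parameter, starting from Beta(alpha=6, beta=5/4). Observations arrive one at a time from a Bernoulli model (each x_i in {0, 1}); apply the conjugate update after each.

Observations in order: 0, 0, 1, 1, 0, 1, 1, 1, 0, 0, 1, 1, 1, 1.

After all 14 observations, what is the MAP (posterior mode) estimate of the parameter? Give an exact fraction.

obs 1: x=0 → posterior Beta(6, 9/4)
obs 2: x=0 → posterior Beta(6, 13/4)
obs 3: x=1 → posterior Beta(7, 13/4)
obs 4: x=1 → posterior Beta(8, 13/4)
obs 5: x=0 → posterior Beta(8, 17/4)
obs 6: x=1 → posterior Beta(9, 17/4)
obs 7: x=1 → posterior Beta(10, 17/4)
obs 8: x=1 → posterior Beta(11, 17/4)
obs 9: x=0 → posterior Beta(11, 21/4)
obs 10: x=0 → posterior Beta(11, 25/4)
obs 11: x=1 → posterior Beta(12, 25/4)
obs 12: x=1 → posterior Beta(13, 25/4)
obs 13: x=1 → posterior Beta(14, 25/4)
obs 14: x=1 → posterior Beta(15, 25/4)

8/11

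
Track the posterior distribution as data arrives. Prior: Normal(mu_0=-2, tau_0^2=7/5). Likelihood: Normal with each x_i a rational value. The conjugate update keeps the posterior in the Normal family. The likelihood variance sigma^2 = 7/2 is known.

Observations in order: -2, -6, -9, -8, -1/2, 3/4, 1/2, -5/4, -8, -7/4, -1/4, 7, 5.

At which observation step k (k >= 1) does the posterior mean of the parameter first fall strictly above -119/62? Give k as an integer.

k = 13

obs 1: x=-2 → posterior Normal(-2, 1)
obs 2: x=-6 → posterior Normal(-26/9, 7/9)
obs 3: x=-9 → posterior Normal(-4, 7/11)
obs 4: x=-8 → posterior Normal(-60/13, 7/13)
obs 5: x=-1/2 → posterior Normal(-61/15, 7/15)
obs 6: x=3/4 → posterior Normal(-7/2, 7/17)
obs 7: x=1/2 → posterior Normal(-117/38, 7/19)
obs 8: x=-5/4 → posterior Normal(-61/21, 1/3)
obs 9: x=-8 → posterior Normal(-77/23, 7/23)
obs 10: x=-7/4 → posterior Normal(-161/50, 7/25)
obs 11: x=-1/4 → posterior Normal(-3, 7/27)
obs 12: x=7 → posterior Normal(-67/29, 7/29)
obs 13: x=5 → posterior Normal(-57/31, 7/31)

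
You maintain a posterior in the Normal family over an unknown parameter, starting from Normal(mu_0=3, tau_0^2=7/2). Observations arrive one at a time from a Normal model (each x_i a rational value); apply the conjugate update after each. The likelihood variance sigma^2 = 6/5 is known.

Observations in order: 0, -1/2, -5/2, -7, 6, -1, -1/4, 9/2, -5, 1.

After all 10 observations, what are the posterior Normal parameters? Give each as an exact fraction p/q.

obs 1: x=0 → posterior Normal(36/47, 42/47)
obs 2: x=-1/2 → posterior Normal(37/164, 21/41)
obs 3: x=-5/2 → posterior Normal(-23/39, 14/39)
obs 4: x=-7 → posterior Normal(-157/76, 21/76)
obs 5: x=6 → posterior Normal(-104/187, 42/187)
obs 6: x=-1 → posterior Normal(-139/222, 7/37)
obs 7: x=-1/4 → posterior Normal(-591/1028, 42/257)
obs 8: x=9/2 → posterior Normal(39/1168, 21/146)
obs 9: x=-5 → posterior Normal(-661/1308, 14/109)
obs 10: x=1 → posterior Normal(-521/1448, 21/181)

mu_0=-521/1448, tau_0^2=21/181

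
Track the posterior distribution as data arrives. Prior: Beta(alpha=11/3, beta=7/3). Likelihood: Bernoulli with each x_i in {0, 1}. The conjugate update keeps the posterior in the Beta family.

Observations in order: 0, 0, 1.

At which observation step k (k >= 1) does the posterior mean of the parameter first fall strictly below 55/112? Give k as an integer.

obs 1: x=0 → posterior Beta(11/3, 10/3)
obs 2: x=0 → posterior Beta(11/3, 13/3)
obs 3: x=1 → posterior Beta(14/3, 13/3)

k = 2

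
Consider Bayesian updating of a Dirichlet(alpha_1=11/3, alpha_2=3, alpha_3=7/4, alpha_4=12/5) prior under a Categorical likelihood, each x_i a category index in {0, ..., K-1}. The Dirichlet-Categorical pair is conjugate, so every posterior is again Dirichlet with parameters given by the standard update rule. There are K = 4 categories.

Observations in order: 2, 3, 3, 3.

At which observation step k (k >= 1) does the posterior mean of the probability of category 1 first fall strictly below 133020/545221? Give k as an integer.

k = 2

obs 1: x=2 → posterior Dirichlet(11/3, 3, 11/4, 12/5)
obs 2: x=3 → posterior Dirichlet(11/3, 3, 11/4, 17/5)
obs 3: x=3 → posterior Dirichlet(11/3, 3, 11/4, 22/5)
obs 4: x=3 → posterior Dirichlet(11/3, 3, 11/4, 27/5)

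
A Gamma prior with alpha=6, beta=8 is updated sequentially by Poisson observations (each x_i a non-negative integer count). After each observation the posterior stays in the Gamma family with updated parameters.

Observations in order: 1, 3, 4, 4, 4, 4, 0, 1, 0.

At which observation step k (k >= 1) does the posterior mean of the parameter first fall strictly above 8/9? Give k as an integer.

obs 1: x=1 → posterior Gamma(7, 9)
obs 2: x=3 → posterior Gamma(10, 10)
obs 3: x=4 → posterior Gamma(14, 11)
obs 4: x=4 → posterior Gamma(18, 12)
obs 5: x=4 → posterior Gamma(22, 13)
obs 6: x=4 → posterior Gamma(26, 14)
obs 7: x=0 → posterior Gamma(26, 15)
obs 8: x=1 → posterior Gamma(27, 16)
obs 9: x=0 → posterior Gamma(27, 17)

k = 2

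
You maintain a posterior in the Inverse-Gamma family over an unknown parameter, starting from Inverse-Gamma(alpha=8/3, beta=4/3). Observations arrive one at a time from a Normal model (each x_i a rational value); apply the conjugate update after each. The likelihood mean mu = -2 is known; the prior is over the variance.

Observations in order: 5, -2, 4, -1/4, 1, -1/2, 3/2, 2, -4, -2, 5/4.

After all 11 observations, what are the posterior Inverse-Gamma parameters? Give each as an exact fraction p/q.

alpha=49/6, beta=3475/48

obs 1: x=5 → posterior Inverse-Gamma(19/6, 155/6)
obs 2: x=-2 → posterior Inverse-Gamma(11/3, 155/6)
obs 3: x=4 → posterior Inverse-Gamma(25/6, 263/6)
obs 4: x=-1/4 → posterior Inverse-Gamma(14/3, 4355/96)
obs 5: x=1 → posterior Inverse-Gamma(31/6, 4787/96)
obs 6: x=-1/2 → posterior Inverse-Gamma(17/3, 4895/96)
obs 7: x=3/2 → posterior Inverse-Gamma(37/6, 5483/96)
obs 8: x=2 → posterior Inverse-Gamma(20/3, 6251/96)
obs 9: x=-4 → posterior Inverse-Gamma(43/6, 6443/96)
obs 10: x=-2 → posterior Inverse-Gamma(23/3, 6443/96)
obs 11: x=5/4 → posterior Inverse-Gamma(49/6, 3475/48)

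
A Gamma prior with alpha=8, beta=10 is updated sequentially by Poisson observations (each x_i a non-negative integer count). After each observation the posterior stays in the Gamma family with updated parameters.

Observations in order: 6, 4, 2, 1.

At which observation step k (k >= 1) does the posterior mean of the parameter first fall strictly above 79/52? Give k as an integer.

k = 3

obs 1: x=6 → posterior Gamma(14, 11)
obs 2: x=4 → posterior Gamma(18, 12)
obs 3: x=2 → posterior Gamma(20, 13)
obs 4: x=1 → posterior Gamma(21, 14)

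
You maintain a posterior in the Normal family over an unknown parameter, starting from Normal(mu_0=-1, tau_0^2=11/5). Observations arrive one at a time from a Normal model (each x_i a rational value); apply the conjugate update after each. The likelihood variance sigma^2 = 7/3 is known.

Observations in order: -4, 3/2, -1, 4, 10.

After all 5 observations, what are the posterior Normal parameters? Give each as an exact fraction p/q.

mu_0=623/400, tau_0^2=77/200

obs 1: x=-4 → posterior Normal(-167/68, 77/68)
obs 2: x=3/2 → posterior Normal(-235/202, 77/101)
obs 3: x=-1 → posterior Normal(-301/268, 77/134)
obs 4: x=4 → posterior Normal(-37/334, 77/167)
obs 5: x=10 → posterior Normal(623/400, 77/200)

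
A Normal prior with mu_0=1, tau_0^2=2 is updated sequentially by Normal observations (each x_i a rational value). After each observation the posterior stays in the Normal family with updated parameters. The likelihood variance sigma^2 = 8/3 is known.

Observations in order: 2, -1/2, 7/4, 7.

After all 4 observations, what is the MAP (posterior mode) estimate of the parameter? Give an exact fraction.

obs 1: x=2 → posterior Normal(10/7, 8/7)
obs 2: x=-1/2 → posterior Normal(17/20, 4/5)
obs 3: x=7/4 → posterior Normal(55/52, 8/13)
obs 4: x=7 → posterior Normal(139/64, 1/2)

139/64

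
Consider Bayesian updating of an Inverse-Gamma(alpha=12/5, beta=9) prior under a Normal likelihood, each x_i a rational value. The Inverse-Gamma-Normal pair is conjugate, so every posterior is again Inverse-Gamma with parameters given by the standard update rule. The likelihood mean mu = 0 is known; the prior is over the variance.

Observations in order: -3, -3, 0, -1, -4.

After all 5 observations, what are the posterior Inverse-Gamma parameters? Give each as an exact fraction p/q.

obs 1: x=-3 → posterior Inverse-Gamma(29/10, 27/2)
obs 2: x=-3 → posterior Inverse-Gamma(17/5, 18)
obs 3: x=0 → posterior Inverse-Gamma(39/10, 18)
obs 4: x=-1 → posterior Inverse-Gamma(22/5, 37/2)
obs 5: x=-4 → posterior Inverse-Gamma(49/10, 53/2)

alpha=49/10, beta=53/2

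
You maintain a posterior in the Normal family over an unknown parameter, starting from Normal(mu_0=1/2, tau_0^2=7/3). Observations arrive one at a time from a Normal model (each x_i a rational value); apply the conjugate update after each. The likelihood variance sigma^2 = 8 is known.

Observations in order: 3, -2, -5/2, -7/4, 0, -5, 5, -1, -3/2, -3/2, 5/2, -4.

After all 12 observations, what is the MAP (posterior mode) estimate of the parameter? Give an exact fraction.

-197/432

obs 1: x=3 → posterior Normal(33/31, 56/31)
obs 2: x=-2 → posterior Normal(1/2, 28/19)
obs 3: x=-5/2 → posterior Normal(1/30, 56/45)
obs 4: x=-7/4 → posterior Normal(-43/208, 14/13)
obs 5: x=0 → posterior Normal(-43/236, 56/59)
obs 6: x=-5 → posterior Normal(-61/88, 28/33)
obs 7: x=5 → posterior Normal(-43/292, 56/73)
obs 8: x=-1 → posterior Normal(-71/320, 7/10)
obs 9: x=-3/2 → posterior Normal(-113/348, 56/87)
obs 10: x=-3/2 → posterior Normal(-155/376, 28/47)
obs 11: x=5/2 → posterior Normal(-85/404, 56/101)
obs 12: x=-4 → posterior Normal(-197/432, 14/27)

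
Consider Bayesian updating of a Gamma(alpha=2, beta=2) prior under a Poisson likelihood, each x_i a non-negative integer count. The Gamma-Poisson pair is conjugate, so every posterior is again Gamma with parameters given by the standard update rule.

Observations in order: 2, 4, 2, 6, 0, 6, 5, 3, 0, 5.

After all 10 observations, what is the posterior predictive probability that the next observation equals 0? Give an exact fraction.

obs 1: x=2 → posterior Gamma(4, 3)
obs 2: x=4 → posterior Gamma(8, 4)
obs 3: x=2 → posterior Gamma(10, 5)
obs 4: x=6 → posterior Gamma(16, 6)
obs 5: x=0 → posterior Gamma(16, 7)
obs 6: x=6 → posterior Gamma(22, 8)
obs 7: x=5 → posterior Gamma(27, 9)
obs 8: x=3 → posterior Gamma(30, 10)
obs 9: x=0 → posterior Gamma(30, 11)
obs 10: x=5 → posterior Gamma(35, 12)

59066822915424320448445358917464096768/972786042517719014174576083150881262357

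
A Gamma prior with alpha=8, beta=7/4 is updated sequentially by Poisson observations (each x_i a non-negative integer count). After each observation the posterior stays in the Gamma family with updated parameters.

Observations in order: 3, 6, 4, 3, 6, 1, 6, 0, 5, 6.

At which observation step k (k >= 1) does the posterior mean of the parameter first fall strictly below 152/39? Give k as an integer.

k = 8

obs 1: x=3 → posterior Gamma(11, 11/4)
obs 2: x=6 → posterior Gamma(17, 15/4)
obs 3: x=4 → posterior Gamma(21, 19/4)
obs 4: x=3 → posterior Gamma(24, 23/4)
obs 5: x=6 → posterior Gamma(30, 27/4)
obs 6: x=1 → posterior Gamma(31, 31/4)
obs 7: x=6 → posterior Gamma(37, 35/4)
obs 8: x=0 → posterior Gamma(37, 39/4)
obs 9: x=5 → posterior Gamma(42, 43/4)
obs 10: x=6 → posterior Gamma(48, 47/4)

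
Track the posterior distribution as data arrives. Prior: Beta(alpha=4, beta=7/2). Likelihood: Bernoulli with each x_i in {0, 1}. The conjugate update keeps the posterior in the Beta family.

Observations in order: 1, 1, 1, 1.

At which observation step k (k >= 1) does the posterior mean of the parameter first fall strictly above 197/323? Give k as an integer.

k = 2

obs 1: x=1 → posterior Beta(5, 7/2)
obs 2: x=1 → posterior Beta(6, 7/2)
obs 3: x=1 → posterior Beta(7, 7/2)
obs 4: x=1 → posterior Beta(8, 7/2)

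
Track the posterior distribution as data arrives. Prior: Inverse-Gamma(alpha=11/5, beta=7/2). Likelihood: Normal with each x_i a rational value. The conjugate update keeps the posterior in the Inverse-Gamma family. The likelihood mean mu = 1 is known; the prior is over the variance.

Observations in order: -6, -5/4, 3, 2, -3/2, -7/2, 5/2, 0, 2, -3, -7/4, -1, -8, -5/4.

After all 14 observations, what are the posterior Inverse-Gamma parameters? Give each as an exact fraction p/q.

obs 1: x=-6 → posterior Inverse-Gamma(27/10, 28)
obs 2: x=-5/4 → posterior Inverse-Gamma(16/5, 977/32)
obs 3: x=3 → posterior Inverse-Gamma(37/10, 1041/32)
obs 4: x=2 → posterior Inverse-Gamma(21/5, 1057/32)
obs 5: x=-3/2 → posterior Inverse-Gamma(47/10, 1157/32)
obs 6: x=-7/2 → posterior Inverse-Gamma(26/5, 1481/32)
obs 7: x=5/2 → posterior Inverse-Gamma(57/10, 1517/32)
obs 8: x=0 → posterior Inverse-Gamma(31/5, 1533/32)
obs 9: x=2 → posterior Inverse-Gamma(67/10, 1549/32)
obs 10: x=-3 → posterior Inverse-Gamma(36/5, 1805/32)
obs 11: x=-7/4 → posterior Inverse-Gamma(77/10, 963/16)
obs 12: x=-1 → posterior Inverse-Gamma(41/5, 995/16)
obs 13: x=-8 → posterior Inverse-Gamma(87/10, 1643/16)
obs 14: x=-5/4 → posterior Inverse-Gamma(46/5, 3367/32)

alpha=46/5, beta=3367/32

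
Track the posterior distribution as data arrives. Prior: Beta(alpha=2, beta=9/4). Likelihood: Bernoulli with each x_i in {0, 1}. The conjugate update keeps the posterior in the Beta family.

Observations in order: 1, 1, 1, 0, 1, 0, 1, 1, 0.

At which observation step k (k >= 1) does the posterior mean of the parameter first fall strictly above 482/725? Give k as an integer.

obs 1: x=1 → posterior Beta(3, 9/4)
obs 2: x=1 → posterior Beta(4, 9/4)
obs 3: x=1 → posterior Beta(5, 9/4)
obs 4: x=0 → posterior Beta(5, 13/4)
obs 5: x=1 → posterior Beta(6, 13/4)
obs 6: x=0 → posterior Beta(6, 17/4)
obs 7: x=1 → posterior Beta(7, 17/4)
obs 8: x=1 → posterior Beta(8, 17/4)
obs 9: x=0 → posterior Beta(8, 21/4)

k = 3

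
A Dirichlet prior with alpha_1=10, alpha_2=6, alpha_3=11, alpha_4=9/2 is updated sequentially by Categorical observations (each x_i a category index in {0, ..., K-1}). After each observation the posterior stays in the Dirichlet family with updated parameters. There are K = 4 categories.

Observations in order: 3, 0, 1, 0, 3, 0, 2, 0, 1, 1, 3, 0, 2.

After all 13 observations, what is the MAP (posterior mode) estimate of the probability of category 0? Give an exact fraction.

28/81

obs 1: x=3 → posterior Dirichlet(10, 6, 11, 11/2)
obs 2: x=0 → posterior Dirichlet(11, 6, 11, 11/2)
obs 3: x=1 → posterior Dirichlet(11, 7, 11, 11/2)
obs 4: x=0 → posterior Dirichlet(12, 7, 11, 11/2)
obs 5: x=3 → posterior Dirichlet(12, 7, 11, 13/2)
obs 6: x=0 → posterior Dirichlet(13, 7, 11, 13/2)
obs 7: x=2 → posterior Dirichlet(13, 7, 12, 13/2)
obs 8: x=0 → posterior Dirichlet(14, 7, 12, 13/2)
obs 9: x=1 → posterior Dirichlet(14, 8, 12, 13/2)
obs 10: x=1 → posterior Dirichlet(14, 9, 12, 13/2)
obs 11: x=3 → posterior Dirichlet(14, 9, 12, 15/2)
obs 12: x=0 → posterior Dirichlet(15, 9, 12, 15/2)
obs 13: x=2 → posterior Dirichlet(15, 9, 13, 15/2)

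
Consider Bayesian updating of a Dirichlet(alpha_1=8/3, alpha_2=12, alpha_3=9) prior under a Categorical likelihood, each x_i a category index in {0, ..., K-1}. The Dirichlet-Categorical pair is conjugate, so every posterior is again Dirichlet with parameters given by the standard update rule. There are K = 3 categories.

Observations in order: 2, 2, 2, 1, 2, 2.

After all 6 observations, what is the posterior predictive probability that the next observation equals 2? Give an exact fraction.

obs 1: x=2 → posterior Dirichlet(8/3, 12, 10)
obs 2: x=2 → posterior Dirichlet(8/3, 12, 11)
obs 3: x=2 → posterior Dirichlet(8/3, 12, 12)
obs 4: x=1 → posterior Dirichlet(8/3, 13, 12)
obs 5: x=2 → posterior Dirichlet(8/3, 13, 13)
obs 6: x=2 → posterior Dirichlet(8/3, 13, 14)

42/89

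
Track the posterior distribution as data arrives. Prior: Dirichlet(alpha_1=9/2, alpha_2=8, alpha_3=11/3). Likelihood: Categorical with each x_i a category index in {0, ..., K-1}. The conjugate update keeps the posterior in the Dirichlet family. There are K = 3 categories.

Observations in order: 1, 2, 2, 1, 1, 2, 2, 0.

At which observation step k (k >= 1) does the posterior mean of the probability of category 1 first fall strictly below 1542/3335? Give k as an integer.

k = 8

obs 1: x=1 → posterior Dirichlet(9/2, 9, 11/3)
obs 2: x=2 → posterior Dirichlet(9/2, 9, 14/3)
obs 3: x=2 → posterior Dirichlet(9/2, 9, 17/3)
obs 4: x=1 → posterior Dirichlet(9/2, 10, 17/3)
obs 5: x=1 → posterior Dirichlet(9/2, 11, 17/3)
obs 6: x=2 → posterior Dirichlet(9/2, 11, 20/3)
obs 7: x=2 → posterior Dirichlet(9/2, 11, 23/3)
obs 8: x=0 → posterior Dirichlet(11/2, 11, 23/3)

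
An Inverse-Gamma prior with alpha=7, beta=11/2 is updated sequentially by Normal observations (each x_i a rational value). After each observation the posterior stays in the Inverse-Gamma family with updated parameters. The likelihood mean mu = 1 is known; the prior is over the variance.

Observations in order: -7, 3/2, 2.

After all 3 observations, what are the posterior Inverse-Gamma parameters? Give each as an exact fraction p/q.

alpha=17/2, beta=305/8

obs 1: x=-7 → posterior Inverse-Gamma(15/2, 75/2)
obs 2: x=3/2 → posterior Inverse-Gamma(8, 301/8)
obs 3: x=2 → posterior Inverse-Gamma(17/2, 305/8)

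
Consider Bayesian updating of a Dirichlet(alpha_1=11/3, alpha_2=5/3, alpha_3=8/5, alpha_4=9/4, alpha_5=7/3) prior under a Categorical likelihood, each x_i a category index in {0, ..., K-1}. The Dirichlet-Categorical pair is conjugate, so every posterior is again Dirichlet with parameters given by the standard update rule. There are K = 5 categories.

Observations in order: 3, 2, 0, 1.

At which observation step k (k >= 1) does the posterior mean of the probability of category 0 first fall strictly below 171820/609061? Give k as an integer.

obs 1: x=3 → posterior Dirichlet(11/3, 5/3, 8/5, 13/4, 7/3)
obs 2: x=2 → posterior Dirichlet(11/3, 5/3, 13/5, 13/4, 7/3)
obs 3: x=0 → posterior Dirichlet(14/3, 5/3, 13/5, 13/4, 7/3)
obs 4: x=1 → posterior Dirichlet(14/3, 8/3, 13/5, 13/4, 7/3)

k = 2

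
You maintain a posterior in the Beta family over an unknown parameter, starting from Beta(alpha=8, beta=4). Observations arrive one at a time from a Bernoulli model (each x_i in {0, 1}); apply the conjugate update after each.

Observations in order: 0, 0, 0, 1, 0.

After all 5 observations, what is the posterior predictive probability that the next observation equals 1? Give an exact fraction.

obs 1: x=0 → posterior Beta(8, 5)
obs 2: x=0 → posterior Beta(8, 6)
obs 3: x=0 → posterior Beta(8, 7)
obs 4: x=1 → posterior Beta(9, 7)
obs 5: x=0 → posterior Beta(9, 8)

9/17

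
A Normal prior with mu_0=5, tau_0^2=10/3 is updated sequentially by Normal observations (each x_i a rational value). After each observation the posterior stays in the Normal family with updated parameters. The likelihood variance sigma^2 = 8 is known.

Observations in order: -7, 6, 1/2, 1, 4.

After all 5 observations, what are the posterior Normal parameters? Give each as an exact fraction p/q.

obs 1: x=-7 → posterior Normal(25/17, 40/17)
obs 2: x=6 → posterior Normal(5/2, 20/11)
obs 3: x=1/2 → posterior Normal(115/54, 40/27)
obs 4: x=1 → posterior Normal(125/64, 5/4)
obs 5: x=4 → posterior Normal(165/74, 40/37)

mu_0=165/74, tau_0^2=40/37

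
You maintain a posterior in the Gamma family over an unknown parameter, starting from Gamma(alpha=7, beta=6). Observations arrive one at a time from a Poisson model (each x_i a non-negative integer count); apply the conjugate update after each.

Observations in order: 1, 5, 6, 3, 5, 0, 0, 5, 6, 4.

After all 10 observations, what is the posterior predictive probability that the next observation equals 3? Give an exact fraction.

4955168687311482431664538092670579791954731673388580864/23453165165327788911665591944416226304630809183732482257

obs 1: x=1 → posterior Gamma(8, 7)
obs 2: x=5 → posterior Gamma(13, 8)
obs 3: x=6 → posterior Gamma(19, 9)
obs 4: x=3 → posterior Gamma(22, 10)
obs 5: x=5 → posterior Gamma(27, 11)
obs 6: x=0 → posterior Gamma(27, 12)
obs 7: x=0 → posterior Gamma(27, 13)
obs 8: x=5 → posterior Gamma(32, 14)
obs 9: x=6 → posterior Gamma(38, 15)
obs 10: x=4 → posterior Gamma(42, 16)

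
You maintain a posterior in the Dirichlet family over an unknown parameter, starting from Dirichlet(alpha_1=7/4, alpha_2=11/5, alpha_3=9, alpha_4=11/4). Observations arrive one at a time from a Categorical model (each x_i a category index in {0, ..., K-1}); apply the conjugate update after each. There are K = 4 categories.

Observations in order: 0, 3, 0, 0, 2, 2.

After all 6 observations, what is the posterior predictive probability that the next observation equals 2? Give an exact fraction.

obs 1: x=0 → posterior Dirichlet(11/4, 11/5, 9, 11/4)
obs 2: x=3 → posterior Dirichlet(11/4, 11/5, 9, 15/4)
obs 3: x=0 → posterior Dirichlet(15/4, 11/5, 9, 15/4)
obs 4: x=0 → posterior Dirichlet(19/4, 11/5, 9, 15/4)
obs 5: x=2 → posterior Dirichlet(19/4, 11/5, 10, 15/4)
obs 6: x=2 → posterior Dirichlet(19/4, 11/5, 11, 15/4)

110/217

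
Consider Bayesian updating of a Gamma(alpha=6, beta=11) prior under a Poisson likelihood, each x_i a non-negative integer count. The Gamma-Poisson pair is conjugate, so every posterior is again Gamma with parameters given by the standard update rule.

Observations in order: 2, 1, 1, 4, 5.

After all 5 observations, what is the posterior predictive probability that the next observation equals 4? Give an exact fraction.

552705773155063275810979840/19967568900859523802559065713

obs 1: x=2 → posterior Gamma(8, 12)
obs 2: x=1 → posterior Gamma(9, 13)
obs 3: x=1 → posterior Gamma(10, 14)
obs 4: x=4 → posterior Gamma(14, 15)
obs 5: x=5 → posterior Gamma(19, 16)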